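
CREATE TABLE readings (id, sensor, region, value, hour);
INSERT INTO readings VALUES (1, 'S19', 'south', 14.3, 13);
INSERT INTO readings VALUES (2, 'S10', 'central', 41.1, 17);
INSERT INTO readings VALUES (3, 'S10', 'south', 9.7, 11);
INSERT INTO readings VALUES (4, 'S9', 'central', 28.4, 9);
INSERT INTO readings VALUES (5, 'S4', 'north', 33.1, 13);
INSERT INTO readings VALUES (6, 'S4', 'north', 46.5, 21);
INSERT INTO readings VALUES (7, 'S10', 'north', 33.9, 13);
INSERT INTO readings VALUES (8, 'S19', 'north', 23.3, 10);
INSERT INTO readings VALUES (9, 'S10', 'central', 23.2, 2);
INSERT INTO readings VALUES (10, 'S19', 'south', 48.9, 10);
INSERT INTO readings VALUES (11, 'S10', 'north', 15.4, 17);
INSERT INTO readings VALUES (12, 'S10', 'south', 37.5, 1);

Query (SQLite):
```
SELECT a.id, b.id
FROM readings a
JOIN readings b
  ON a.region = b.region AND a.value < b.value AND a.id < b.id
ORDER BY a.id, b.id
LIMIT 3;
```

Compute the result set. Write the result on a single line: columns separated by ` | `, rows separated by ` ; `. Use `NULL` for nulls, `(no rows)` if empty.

Pairs (a,b) with same region, a.value < b.value, a.id < b.id.
region groups: central:{2,4,9} north:{5,6,7,8,11} south:{1,3,10,12}
Ordered by (a.id, b.id); first 3.

1 | 10 ; 1 | 12 ; 3 | 10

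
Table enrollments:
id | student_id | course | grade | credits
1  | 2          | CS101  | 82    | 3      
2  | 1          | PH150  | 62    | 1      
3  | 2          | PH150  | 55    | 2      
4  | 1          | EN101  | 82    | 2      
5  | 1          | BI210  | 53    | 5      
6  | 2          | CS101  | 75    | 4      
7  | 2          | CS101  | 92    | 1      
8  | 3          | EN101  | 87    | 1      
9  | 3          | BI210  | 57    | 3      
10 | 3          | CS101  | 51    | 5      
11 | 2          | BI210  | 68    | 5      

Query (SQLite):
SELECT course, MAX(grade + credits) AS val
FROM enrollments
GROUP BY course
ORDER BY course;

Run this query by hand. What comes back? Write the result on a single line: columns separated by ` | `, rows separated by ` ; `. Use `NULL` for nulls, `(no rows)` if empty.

For each row compute grade + credits.
Group by course; take MAX of the expression per group.
  BI210: ids {5, 9, 11} → MAX(grade + credits)=73
  CS101: ids {1, 6, 7, 10} → MAX(grade + credits)=93
  EN101: ids {4, 8} → MAX(grade + credits)=88
  PH150: ids {2, 3} → MAX(grade + credits)=63

BI210 | 73 ; CS101 | 93 ; EN101 | 88 ; PH150 | 63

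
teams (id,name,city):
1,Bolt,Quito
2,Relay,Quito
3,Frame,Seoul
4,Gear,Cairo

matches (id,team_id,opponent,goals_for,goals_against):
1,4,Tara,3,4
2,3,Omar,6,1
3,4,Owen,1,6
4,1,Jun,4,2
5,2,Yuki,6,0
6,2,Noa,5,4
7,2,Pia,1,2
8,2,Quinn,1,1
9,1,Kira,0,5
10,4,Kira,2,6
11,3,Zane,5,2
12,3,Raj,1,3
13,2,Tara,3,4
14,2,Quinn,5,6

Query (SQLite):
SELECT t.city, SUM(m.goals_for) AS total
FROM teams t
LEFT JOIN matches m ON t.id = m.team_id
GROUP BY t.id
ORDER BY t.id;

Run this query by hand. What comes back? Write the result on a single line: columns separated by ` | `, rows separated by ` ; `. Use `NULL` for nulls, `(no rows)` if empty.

LEFT JOIN keeps every teams row; unmatched ones get NULL for matches columns.
Group by teams.id and compute SUM(m.goals_for). SUM over an all-NULL group is NULL.
  1: ids {4, 9} → SUM(m.goals_for)=4
  2: ids {5, 6, 7, 8, 13, 14} → SUM(m.goals_for)=21
  3: ids {2, 11, 12} → SUM(m.goals_for)=12
  4: ids {1, 3, 10} → SUM(m.goals_for)=6

Quito | 4 ; Quito | 21 ; Seoul | 12 ; Cairo | 6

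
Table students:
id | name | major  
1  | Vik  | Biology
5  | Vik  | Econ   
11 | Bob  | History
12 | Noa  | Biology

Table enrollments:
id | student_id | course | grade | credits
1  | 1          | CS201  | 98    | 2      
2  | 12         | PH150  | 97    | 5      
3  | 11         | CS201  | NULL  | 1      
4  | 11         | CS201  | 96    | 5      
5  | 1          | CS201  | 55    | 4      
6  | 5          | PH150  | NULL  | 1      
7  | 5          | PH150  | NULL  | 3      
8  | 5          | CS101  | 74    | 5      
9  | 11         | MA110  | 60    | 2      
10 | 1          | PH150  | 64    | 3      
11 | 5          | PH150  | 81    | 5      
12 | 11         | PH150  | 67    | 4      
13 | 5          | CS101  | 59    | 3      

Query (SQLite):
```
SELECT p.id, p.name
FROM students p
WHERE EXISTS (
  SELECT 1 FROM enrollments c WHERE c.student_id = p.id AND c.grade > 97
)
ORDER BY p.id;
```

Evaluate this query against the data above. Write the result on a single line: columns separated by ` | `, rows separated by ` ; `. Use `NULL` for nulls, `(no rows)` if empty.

1 | Vik

For each students row, check whether any enrollments with matching student_id has grade > 97.
Keep rows where that is true.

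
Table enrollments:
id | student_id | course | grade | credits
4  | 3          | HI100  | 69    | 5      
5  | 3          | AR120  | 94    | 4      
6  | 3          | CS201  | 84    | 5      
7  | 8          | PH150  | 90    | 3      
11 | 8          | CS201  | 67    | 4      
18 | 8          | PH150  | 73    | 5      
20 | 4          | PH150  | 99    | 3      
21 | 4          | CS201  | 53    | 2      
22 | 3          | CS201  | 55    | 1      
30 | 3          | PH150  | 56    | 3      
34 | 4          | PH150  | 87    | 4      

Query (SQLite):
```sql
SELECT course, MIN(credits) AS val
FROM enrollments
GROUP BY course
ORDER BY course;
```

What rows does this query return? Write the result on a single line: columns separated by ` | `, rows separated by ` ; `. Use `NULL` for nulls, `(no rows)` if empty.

Partition enrollments by course; compute MIN(credits) within each group.
  AR120: ids {5} → MIN(credits)=4
  CS201: ids {6, 11, 21, 22} → MIN(credits)=1
  HI100: ids {4} → MIN(credits)=5
  PH150: ids {7, 18, 20, 30, 34} → MIN(credits)=3

AR120 | 4 ; CS201 | 1 ; HI100 | 5 ; PH150 | 3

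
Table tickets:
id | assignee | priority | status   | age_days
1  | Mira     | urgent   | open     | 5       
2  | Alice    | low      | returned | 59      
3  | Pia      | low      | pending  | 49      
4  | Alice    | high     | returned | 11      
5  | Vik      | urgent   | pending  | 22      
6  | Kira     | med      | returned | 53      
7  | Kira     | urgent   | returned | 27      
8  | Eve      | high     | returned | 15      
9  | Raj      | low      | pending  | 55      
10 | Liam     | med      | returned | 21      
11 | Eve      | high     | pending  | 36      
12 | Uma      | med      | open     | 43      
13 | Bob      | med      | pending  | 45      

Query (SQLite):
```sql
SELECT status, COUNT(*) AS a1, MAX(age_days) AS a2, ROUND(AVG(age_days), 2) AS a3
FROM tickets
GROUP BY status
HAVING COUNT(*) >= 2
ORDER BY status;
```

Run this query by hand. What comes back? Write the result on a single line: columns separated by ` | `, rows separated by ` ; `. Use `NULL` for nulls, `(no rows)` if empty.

open | 2 | 43 | 24 ; pending | 5 | 55 | 41.4 ; returned | 6 | 59 | 31

Group tickets by status.
Per group compute: COUNT(*), MAX(age_days), ROUND(AVG(age_days), 2).
HAVING: drop groups with fewer than 2 rows.
  open: ids {1, 12} → COUNT(*)=2, MAX(age_days)=43, ROUND(AVG(age_days), 2)=24
  pending: ids {3, 5, 9, 11, 13} → COUNT(*)=5, MAX(age_days)=55, ROUND(AVG(age_days), 2)=41.4
  returned: ids {2, 4, 6, 7, 8, 10} → COUNT(*)=6, MAX(age_days)=59, ROUND(AVG(age_days), 2)=31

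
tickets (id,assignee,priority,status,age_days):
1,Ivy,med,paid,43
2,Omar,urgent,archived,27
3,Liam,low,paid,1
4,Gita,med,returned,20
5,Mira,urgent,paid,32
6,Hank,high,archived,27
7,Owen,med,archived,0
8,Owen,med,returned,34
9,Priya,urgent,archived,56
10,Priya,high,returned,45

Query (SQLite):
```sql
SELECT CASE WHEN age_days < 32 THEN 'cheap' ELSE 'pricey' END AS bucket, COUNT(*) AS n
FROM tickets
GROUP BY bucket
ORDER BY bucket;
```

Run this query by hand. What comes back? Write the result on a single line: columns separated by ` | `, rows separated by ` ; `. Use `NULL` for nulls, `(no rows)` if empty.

Bucket rows by age_days < 32 → 'cheap' else 'pricey'; count each bucket.

cheap | 5 ; pricey | 5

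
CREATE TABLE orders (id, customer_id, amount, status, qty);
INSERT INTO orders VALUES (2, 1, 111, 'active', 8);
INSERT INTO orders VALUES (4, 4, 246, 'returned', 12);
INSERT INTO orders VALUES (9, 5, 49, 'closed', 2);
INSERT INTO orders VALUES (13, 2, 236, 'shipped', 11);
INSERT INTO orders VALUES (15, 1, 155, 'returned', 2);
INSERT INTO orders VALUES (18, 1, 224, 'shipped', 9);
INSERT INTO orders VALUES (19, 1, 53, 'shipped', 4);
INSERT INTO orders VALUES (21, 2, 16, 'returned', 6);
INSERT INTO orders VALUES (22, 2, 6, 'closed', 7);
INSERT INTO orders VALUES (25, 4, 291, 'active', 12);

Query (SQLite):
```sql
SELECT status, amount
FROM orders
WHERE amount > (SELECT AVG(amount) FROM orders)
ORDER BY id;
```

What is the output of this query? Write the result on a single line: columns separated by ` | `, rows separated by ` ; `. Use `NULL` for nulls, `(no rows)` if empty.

returned | 246 ; shipped | 236 ; returned | 155 ; shipped | 224 ; active | 291

Scalar subquery: AVG(amount) over all orders rows = 138.7.
Keep rows where amount > that value.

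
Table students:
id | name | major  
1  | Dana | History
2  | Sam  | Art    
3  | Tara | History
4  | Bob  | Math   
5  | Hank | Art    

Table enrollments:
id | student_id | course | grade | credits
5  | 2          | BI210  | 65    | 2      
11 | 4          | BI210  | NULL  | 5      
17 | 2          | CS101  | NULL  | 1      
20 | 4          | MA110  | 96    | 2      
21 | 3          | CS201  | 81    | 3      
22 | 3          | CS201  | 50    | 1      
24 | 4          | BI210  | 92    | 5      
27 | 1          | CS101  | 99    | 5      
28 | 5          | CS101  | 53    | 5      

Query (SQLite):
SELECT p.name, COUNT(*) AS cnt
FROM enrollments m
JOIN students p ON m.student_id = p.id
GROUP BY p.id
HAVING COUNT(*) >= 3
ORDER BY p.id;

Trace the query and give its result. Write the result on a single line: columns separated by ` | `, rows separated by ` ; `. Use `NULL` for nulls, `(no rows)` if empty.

Bob | 3

Join each enrollments row to its students via student_id.
Group joined rows by students.id; compute COUNT(*) per group.
HAVING: keep groups with count ≥ 3.
  1: ids {27} → COUNT(*)=1
  2: ids {5, 17} → COUNT(*)=2
  3: ids {21, 22} → COUNT(*)=2
  4: ids {11, 20, 24} → COUNT(*)=3
  5: ids {28} → COUNT(*)=1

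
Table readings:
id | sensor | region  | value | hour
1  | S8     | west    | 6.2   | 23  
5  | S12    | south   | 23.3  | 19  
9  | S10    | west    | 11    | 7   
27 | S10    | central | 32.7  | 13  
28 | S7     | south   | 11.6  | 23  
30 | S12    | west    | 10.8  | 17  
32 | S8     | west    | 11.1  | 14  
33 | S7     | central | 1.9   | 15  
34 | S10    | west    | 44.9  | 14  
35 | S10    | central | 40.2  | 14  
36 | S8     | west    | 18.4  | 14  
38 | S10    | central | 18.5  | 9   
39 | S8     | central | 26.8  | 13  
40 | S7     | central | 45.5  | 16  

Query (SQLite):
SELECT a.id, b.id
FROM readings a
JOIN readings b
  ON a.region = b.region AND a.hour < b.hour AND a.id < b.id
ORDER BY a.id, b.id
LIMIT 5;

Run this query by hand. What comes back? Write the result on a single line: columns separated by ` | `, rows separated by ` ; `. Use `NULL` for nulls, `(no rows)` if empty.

Pairs (a,b) with same region, a.hour < b.hour, a.id < b.id.
region groups: central:{27,33,35,38,39,40} south:{5,28} west:{1,9,30,32,34,36}
Ordered by (a.id, b.id); first 5.

5 | 28 ; 9 | 30 ; 9 | 32 ; 9 | 34 ; 9 | 36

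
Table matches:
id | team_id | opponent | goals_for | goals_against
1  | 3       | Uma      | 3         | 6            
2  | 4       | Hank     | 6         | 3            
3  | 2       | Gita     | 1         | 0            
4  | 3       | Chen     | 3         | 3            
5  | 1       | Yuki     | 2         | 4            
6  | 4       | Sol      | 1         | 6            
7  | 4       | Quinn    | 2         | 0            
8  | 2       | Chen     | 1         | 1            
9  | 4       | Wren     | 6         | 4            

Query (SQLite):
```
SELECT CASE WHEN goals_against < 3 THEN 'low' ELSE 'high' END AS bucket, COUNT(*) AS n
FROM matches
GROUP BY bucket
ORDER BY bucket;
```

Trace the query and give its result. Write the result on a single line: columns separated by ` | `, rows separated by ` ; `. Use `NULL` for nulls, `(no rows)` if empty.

Bucket rows by goals_against < 3 → 'low' else 'high'; count each bucket.

high | 6 ; low | 3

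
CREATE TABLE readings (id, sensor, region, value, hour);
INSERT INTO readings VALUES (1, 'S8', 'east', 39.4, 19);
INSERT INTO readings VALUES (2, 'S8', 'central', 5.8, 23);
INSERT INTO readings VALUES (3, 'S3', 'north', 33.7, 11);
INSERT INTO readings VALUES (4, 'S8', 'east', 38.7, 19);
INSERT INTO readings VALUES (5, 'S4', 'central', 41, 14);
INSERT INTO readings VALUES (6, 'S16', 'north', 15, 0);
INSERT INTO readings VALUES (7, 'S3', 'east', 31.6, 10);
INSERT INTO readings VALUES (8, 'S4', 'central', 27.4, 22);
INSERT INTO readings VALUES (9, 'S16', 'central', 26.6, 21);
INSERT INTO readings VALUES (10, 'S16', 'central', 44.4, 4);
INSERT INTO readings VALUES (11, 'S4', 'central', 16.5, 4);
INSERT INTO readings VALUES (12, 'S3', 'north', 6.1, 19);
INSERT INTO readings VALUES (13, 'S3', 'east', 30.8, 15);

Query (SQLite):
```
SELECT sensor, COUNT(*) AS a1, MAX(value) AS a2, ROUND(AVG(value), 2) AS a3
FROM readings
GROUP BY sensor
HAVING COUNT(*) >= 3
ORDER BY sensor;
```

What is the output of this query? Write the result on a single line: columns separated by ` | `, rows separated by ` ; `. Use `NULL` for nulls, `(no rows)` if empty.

S16 | 3 | 44.4 | 28.67 ; S3 | 4 | 33.7 | 25.55 ; S4 | 3 | 41 | 28.3 ; S8 | 3 | 39.4 | 27.97

Group readings by sensor.
Per group compute: COUNT(*), MAX(value), ROUND(AVG(value), 2).
HAVING: drop groups with fewer than 3 rows.
  S16: ids {6, 9, 10} → COUNT(*)=3, MAX(value)=44.4, ROUND(AVG(value), 2)=28.67
  S3: ids {3, 7, 12, 13} → COUNT(*)=4, MAX(value)=33.7, ROUND(AVG(value), 2)=25.55
  S4: ids {5, 8, 11} → COUNT(*)=3, MAX(value)=41, ROUND(AVG(value), 2)=28.3
  S8: ids {1, 2, 4} → COUNT(*)=3, MAX(value)=39.4, ROUND(AVG(value), 2)=27.97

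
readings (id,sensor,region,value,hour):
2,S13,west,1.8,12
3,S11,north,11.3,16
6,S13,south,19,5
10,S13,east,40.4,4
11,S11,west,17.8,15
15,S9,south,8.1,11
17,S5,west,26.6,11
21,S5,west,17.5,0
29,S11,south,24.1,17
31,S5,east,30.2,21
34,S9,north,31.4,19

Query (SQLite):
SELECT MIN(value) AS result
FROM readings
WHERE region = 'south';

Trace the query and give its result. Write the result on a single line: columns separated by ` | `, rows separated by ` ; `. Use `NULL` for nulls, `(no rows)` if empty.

Rows where region='south' → value values: [19, 8.1, 24.1].
MIN of non-NULL values = 8.1.

8.1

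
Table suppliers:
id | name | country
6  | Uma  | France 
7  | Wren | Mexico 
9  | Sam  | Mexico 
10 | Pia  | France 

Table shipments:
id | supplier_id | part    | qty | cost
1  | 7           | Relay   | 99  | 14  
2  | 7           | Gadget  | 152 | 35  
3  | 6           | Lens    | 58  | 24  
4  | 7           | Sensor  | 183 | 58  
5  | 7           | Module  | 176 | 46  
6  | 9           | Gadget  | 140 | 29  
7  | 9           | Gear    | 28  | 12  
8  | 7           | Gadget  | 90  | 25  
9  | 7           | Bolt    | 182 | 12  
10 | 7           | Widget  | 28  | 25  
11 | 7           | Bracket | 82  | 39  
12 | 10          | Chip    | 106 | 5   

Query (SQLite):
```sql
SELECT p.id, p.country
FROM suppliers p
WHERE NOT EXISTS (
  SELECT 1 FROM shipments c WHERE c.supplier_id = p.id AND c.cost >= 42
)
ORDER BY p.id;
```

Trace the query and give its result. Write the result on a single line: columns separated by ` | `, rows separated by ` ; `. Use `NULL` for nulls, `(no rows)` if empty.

6 | France ; 9 | Mexico ; 10 | France

For each suppliers row, check whether any shipments with matching supplier_id has cost >= 42.
Keep rows where that is false.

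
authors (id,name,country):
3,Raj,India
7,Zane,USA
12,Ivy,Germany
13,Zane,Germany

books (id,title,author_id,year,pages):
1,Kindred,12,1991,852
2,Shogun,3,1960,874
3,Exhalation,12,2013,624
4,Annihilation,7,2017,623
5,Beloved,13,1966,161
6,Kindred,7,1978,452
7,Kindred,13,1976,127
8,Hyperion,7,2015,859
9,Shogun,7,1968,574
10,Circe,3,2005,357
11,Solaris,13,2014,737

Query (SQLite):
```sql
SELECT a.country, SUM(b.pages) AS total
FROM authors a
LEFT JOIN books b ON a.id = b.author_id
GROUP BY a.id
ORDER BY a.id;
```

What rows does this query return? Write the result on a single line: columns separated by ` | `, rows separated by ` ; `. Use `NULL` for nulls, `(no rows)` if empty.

India | 1231 ; USA | 2508 ; Germany | 1476 ; Germany | 1025

LEFT JOIN keeps every authors row; unmatched ones get NULL for books columns.
Group by authors.id and compute SUM(b.pages). SUM over an all-NULL group is NULL.
  3: ids {2, 10} → SUM(b.pages)=1231
  7: ids {4, 6, 8, 9} → SUM(b.pages)=2508
  12: ids {1, 3} → SUM(b.pages)=1476
  13: ids {5, 7, 11} → SUM(b.pages)=1025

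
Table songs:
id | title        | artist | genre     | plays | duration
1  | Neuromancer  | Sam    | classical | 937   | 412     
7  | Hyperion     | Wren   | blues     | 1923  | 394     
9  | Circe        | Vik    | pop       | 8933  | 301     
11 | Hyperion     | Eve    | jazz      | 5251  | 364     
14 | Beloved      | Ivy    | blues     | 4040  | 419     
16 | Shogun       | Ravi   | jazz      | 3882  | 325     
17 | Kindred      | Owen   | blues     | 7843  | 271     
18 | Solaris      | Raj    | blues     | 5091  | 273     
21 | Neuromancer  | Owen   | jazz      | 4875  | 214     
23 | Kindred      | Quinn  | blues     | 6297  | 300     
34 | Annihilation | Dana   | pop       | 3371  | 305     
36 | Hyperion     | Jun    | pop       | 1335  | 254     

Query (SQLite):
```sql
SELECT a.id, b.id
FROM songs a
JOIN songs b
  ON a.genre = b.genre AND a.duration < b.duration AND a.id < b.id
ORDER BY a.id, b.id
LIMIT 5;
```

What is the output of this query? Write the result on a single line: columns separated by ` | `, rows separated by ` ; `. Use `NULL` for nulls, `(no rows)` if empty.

Pairs (a,b) with same genre, a.duration < b.duration, a.id < b.id.
genre groups: blues:{7,14,17,18,23} classical:{1} jazz:{11,16,21} pop:{9,34,36}
Ordered by (a.id, b.id); first 5.

7 | 14 ; 9 | 34 ; 17 | 18 ; 17 | 23 ; 18 | 23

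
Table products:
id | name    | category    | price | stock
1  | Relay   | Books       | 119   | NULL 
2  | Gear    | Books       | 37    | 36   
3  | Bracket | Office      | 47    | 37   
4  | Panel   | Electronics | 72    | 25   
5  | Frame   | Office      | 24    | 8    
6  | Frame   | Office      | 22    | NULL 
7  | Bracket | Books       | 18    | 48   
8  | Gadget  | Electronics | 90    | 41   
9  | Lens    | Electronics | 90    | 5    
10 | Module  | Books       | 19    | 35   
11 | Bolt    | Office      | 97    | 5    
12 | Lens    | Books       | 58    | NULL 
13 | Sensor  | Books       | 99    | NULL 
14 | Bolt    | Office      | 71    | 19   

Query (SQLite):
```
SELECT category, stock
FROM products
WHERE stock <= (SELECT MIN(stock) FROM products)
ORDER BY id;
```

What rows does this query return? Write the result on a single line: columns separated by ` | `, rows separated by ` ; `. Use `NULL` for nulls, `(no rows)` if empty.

Scalar subquery: MIN(stock) over all products rows = 5.
Keep rows where stock <= that value.

Electronics | 5 ; Office | 5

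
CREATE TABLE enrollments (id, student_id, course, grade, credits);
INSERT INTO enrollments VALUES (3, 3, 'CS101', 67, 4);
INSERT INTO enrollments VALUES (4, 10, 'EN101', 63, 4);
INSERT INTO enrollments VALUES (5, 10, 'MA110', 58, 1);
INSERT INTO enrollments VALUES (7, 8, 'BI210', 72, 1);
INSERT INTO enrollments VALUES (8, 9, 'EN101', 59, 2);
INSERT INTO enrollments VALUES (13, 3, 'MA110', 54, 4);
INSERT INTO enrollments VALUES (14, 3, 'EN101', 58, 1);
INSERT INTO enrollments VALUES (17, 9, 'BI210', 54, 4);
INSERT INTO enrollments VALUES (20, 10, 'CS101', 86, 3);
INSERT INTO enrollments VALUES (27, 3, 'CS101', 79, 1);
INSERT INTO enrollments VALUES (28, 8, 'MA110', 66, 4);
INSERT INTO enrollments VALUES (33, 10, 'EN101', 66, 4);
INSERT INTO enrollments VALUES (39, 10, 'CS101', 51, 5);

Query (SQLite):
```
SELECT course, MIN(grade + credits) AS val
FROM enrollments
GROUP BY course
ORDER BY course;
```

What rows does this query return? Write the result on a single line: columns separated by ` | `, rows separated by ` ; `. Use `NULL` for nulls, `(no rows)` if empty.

BI210 | 58 ; CS101 | 56 ; EN101 | 59 ; MA110 | 58

For each row compute grade + credits.
Group by course; take MIN of the expression per group.
  BI210: ids {7, 17} → MIN(grade + credits)=58
  CS101: ids {3, 20, 27, 39} → MIN(grade + credits)=56
  EN101: ids {4, 8, 14, 33} → MIN(grade + credits)=59
  MA110: ids {5, 13, 28} → MIN(grade + credits)=58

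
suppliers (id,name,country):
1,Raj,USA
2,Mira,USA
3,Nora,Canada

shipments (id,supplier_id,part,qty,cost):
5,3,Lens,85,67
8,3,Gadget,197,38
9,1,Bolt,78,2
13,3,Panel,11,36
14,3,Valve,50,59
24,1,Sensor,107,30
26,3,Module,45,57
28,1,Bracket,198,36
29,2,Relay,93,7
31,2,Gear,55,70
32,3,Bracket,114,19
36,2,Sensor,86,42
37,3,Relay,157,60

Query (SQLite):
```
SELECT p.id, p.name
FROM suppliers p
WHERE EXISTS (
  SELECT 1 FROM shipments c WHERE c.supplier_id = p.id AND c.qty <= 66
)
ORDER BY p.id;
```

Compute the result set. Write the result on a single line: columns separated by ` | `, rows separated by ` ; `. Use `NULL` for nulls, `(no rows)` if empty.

For each suppliers row, check whether any shipments with matching supplier_id has qty <= 66.
Keep rows where that is true.

2 | Mira ; 3 | Nora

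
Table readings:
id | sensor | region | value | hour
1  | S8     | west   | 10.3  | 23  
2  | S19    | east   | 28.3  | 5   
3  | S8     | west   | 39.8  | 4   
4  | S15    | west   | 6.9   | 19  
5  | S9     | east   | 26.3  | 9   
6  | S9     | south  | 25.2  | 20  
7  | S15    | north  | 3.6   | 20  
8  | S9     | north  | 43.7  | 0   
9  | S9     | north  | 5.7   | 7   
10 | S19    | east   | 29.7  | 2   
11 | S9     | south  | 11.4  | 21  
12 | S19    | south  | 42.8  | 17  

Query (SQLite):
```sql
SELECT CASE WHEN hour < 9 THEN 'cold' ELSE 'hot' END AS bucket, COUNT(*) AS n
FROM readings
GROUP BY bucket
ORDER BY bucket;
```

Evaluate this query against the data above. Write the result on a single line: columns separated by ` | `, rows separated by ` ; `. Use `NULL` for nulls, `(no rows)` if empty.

Bucket rows by hour < 9 → 'cold' else 'hot'; count each bucket.

cold | 5 ; hot | 7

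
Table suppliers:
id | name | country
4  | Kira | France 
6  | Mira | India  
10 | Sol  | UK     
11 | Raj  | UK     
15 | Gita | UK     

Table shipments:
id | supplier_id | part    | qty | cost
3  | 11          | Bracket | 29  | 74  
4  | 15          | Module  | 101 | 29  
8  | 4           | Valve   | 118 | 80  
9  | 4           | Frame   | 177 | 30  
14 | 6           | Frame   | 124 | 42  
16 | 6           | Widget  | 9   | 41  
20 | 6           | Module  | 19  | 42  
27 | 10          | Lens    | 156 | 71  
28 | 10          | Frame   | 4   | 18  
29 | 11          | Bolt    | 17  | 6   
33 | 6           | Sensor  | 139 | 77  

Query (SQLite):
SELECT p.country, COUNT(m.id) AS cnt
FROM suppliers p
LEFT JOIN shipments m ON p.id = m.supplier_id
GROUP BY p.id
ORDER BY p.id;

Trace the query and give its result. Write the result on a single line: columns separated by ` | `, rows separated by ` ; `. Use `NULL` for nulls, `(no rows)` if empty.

LEFT JOIN keeps every suppliers row; unmatched ones get NULL for shipments columns.
Group by suppliers.id and compute COUNT(m.id). COUNT(col) of an all-NULL group is 0.
  4: ids {8, 9} → COUNT(m.id)=2
  6: ids {14, 16, 20, 33} → COUNT(m.id)=4
  10: ids {27, 28} → COUNT(m.id)=2
  11: ids {3, 29} → COUNT(m.id)=2
  15: ids {4} → COUNT(m.id)=1

France | 2 ; India | 4 ; UK | 2 ; UK | 2 ; UK | 1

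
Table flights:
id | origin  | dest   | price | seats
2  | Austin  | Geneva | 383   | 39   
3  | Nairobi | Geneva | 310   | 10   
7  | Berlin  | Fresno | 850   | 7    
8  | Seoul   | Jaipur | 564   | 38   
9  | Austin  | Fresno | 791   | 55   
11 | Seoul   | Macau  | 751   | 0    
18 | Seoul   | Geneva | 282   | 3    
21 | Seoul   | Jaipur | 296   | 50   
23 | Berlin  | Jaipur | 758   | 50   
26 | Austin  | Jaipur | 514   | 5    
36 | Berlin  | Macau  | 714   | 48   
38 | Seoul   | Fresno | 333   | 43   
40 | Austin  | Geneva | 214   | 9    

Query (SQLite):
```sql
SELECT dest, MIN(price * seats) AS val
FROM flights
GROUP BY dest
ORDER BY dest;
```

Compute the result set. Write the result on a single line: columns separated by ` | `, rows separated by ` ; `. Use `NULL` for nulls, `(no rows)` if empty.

Fresno | 5950 ; Geneva | 846 ; Jaipur | 2570 ; Macau | 0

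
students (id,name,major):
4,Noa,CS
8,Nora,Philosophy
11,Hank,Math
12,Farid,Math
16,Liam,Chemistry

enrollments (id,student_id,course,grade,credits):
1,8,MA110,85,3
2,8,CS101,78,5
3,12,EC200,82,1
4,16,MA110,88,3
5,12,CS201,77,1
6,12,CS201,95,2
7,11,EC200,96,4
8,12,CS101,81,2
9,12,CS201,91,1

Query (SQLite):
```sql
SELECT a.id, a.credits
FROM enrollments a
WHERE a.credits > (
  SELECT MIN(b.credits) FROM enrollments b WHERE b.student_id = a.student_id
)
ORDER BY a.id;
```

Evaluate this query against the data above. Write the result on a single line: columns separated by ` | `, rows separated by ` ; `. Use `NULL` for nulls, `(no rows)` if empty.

2 | 5 ; 6 | 2 ; 8 | 2

For each enrollments row a, compute MIN(credits) over rows sharing a.student_id.
Keep row a if a.credits > that per-group MIN.
  student_id=8: MIN(credits) = 3
  student_id=11: MIN(credits) = 4
  student_id=12: MIN(credits) = 1
  student_id=16: MIN(credits) = 3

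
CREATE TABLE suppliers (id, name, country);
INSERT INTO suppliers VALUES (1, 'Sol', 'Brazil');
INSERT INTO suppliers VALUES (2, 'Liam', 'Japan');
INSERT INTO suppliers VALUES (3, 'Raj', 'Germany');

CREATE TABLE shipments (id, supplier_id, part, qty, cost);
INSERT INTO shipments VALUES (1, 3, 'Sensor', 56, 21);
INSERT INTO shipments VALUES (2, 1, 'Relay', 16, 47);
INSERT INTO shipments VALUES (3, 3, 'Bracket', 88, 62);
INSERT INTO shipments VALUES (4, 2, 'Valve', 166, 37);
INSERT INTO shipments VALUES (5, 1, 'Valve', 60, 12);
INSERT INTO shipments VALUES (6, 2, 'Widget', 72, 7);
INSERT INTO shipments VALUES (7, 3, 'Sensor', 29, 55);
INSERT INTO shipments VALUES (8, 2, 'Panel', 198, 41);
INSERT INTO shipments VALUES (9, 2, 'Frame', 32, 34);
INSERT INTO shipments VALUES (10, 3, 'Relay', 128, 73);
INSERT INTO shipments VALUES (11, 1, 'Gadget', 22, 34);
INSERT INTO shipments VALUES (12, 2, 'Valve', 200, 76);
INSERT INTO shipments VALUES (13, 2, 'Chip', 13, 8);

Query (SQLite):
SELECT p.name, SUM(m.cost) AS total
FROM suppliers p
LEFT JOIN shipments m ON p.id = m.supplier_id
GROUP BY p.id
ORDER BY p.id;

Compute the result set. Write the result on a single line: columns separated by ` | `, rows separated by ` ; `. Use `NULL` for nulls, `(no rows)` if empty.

Sol | 93 ; Liam | 203 ; Raj | 211

LEFT JOIN keeps every suppliers row; unmatched ones get NULL for shipments columns.
Group by suppliers.id and compute SUM(m.cost). SUM over an all-NULL group is NULL.
  1: ids {2, 5, 11} → SUM(m.cost)=93
  2: ids {4, 6, 8, 9, 12, 13} → SUM(m.cost)=203
  3: ids {1, 3, 7, 10} → SUM(m.cost)=211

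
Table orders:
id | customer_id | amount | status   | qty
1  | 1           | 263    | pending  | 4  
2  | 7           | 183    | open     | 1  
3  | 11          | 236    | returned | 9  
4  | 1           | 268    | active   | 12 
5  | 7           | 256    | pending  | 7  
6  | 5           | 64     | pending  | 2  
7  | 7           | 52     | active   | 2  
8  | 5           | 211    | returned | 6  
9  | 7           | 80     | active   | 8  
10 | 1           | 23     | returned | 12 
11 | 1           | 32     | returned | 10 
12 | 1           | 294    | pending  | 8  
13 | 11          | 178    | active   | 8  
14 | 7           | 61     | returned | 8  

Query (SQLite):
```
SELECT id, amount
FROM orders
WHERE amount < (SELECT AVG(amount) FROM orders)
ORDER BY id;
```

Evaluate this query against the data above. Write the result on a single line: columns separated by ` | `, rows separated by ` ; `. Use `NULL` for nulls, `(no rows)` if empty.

Scalar subquery: AVG(amount) over all orders rows = 157.214286 (≈; comparison uses full precision).
Keep rows where amount < that value.

6 | 64 ; 7 | 52 ; 9 | 80 ; 10 | 23 ; 11 | 32 ; 14 | 61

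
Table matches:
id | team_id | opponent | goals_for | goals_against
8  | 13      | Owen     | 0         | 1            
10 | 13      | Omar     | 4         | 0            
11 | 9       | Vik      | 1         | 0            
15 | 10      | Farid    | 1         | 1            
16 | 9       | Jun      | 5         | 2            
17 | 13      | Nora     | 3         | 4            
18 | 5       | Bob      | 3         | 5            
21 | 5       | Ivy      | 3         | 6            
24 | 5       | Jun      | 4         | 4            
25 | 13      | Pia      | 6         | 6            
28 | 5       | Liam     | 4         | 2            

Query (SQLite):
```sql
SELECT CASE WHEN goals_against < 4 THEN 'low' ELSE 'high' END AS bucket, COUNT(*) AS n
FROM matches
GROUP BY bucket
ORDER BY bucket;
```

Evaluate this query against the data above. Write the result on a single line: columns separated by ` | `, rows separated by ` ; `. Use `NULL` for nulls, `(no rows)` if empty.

high | 5 ; low | 6

Bucket rows by goals_against < 4 → 'low' else 'high'; count each bucket.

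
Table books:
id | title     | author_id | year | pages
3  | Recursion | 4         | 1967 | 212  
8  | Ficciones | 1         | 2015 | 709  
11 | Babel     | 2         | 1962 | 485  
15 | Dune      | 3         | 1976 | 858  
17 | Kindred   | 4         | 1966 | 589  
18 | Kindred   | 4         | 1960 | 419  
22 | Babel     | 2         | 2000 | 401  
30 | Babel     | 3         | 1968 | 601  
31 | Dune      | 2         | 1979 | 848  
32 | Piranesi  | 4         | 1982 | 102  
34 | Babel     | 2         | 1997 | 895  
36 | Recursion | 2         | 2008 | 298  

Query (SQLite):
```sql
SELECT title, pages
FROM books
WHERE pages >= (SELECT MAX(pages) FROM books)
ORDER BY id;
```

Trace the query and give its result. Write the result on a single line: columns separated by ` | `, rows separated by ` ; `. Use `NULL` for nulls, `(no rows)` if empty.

Scalar subquery: MAX(pages) over all books rows = 895.
Keep rows where pages >= that value.

Babel | 895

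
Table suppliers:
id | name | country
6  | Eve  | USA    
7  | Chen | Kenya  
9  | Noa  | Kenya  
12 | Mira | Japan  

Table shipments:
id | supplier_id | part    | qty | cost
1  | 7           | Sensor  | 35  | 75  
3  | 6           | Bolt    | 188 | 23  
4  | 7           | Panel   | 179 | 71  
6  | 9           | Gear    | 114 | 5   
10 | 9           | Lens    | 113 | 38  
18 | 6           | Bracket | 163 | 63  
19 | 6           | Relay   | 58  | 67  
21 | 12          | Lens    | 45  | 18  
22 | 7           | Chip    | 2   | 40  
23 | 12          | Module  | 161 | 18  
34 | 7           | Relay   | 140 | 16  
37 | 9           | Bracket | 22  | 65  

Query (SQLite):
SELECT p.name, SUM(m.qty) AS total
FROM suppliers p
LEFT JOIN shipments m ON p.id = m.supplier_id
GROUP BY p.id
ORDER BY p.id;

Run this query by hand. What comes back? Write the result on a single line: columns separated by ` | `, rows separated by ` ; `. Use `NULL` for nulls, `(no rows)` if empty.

Eve | 409 ; Chen | 356 ; Noa | 249 ; Mira | 206

LEFT JOIN keeps every suppliers row; unmatched ones get NULL for shipments columns.
Group by suppliers.id and compute SUM(m.qty). SUM over an all-NULL group is NULL.
  6: ids {3, 18, 19} → SUM(m.qty)=409
  7: ids {1, 4, 22, 34} → SUM(m.qty)=356
  9: ids {6, 10, 37} → SUM(m.qty)=249
  12: ids {21, 23} → SUM(m.qty)=206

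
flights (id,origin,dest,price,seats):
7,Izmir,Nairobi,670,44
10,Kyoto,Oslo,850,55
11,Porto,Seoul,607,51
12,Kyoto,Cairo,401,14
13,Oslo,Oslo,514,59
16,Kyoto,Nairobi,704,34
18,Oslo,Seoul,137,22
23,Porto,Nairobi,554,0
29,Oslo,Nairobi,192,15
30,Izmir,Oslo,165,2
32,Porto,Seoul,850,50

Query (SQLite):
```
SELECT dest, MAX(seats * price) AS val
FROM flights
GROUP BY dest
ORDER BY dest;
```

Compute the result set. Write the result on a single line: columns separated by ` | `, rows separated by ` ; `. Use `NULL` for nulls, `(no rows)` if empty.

For each row compute seats * price.
Group by dest; take MAX of the expression per group.
  Cairo: ids {12} → MAX(seats * price)=5614
  Nairobi: ids {7, 16, 23, 29} → MAX(seats * price)=29480
  Oslo: ids {10, 13, 30} → MAX(seats * price)=46750
  Seoul: ids {11, 18, 32} → MAX(seats * price)=42500

Cairo | 5614 ; Nairobi | 29480 ; Oslo | 46750 ; Seoul | 42500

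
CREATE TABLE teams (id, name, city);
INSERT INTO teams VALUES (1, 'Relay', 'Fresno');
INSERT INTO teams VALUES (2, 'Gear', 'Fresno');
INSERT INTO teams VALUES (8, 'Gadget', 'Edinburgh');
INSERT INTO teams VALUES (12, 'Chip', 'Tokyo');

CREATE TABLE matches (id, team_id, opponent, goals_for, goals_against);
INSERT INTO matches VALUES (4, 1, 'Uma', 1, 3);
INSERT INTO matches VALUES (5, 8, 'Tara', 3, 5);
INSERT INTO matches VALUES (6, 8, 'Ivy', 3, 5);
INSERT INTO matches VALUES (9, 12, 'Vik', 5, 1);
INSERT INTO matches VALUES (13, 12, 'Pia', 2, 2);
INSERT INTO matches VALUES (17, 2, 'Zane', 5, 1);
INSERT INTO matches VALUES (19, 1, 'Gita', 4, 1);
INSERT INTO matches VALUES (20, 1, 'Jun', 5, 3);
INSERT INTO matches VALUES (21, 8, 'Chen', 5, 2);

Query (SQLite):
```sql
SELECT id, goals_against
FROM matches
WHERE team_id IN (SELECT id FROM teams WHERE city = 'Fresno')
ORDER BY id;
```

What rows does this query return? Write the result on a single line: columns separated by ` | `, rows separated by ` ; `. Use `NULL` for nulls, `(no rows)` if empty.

Inner query: teams.id where city = 'Fresno'.
Outer: keep matches rows whose team_id is in that set.
Inner query → {1, 2}

4 | 3 ; 17 | 1 ; 19 | 1 ; 20 | 3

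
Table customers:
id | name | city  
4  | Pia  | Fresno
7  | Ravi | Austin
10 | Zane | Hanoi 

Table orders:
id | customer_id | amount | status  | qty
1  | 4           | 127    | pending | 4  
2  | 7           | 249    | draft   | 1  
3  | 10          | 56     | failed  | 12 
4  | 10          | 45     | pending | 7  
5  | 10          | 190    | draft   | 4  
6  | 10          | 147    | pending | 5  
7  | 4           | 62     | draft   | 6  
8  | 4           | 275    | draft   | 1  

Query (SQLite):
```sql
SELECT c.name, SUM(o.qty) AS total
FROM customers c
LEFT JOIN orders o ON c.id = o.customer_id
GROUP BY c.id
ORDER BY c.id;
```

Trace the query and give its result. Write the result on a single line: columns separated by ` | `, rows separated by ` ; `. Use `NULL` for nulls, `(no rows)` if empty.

Pia | 11 ; Ravi | 1 ; Zane | 28

LEFT JOIN keeps every customers row; unmatched ones get NULL for orders columns.
Group by customers.id and compute SUM(o.qty). SUM over an all-NULL group is NULL.
  4: ids {1, 7, 8} → SUM(o.qty)=11
  7: ids {2} → SUM(o.qty)=1
  10: ids {3, 4, 5, 6} → SUM(o.qty)=28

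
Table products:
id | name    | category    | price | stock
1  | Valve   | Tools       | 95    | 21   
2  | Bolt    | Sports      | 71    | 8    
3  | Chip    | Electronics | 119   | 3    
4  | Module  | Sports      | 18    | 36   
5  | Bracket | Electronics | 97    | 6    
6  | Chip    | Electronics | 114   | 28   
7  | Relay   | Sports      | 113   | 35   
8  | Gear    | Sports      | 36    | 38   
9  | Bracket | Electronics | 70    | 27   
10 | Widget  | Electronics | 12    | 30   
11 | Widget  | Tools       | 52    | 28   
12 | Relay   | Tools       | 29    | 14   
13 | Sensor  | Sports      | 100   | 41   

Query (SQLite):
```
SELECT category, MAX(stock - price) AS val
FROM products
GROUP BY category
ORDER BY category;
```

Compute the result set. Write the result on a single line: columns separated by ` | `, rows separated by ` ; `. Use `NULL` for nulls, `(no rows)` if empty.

Electronics | 18 ; Sports | 18 ; Tools | -15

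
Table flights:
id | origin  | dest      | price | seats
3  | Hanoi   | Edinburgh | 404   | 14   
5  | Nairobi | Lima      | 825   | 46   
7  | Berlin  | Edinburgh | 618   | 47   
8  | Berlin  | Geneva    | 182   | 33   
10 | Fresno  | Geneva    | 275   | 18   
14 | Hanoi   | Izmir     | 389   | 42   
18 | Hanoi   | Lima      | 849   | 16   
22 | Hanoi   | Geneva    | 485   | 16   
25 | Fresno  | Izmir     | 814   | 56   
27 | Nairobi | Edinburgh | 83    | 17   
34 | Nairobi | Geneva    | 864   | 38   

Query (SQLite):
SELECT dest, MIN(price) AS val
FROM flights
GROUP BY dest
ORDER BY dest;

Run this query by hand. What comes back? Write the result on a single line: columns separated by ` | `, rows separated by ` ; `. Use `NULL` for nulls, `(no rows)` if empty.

Edinburgh | 83 ; Geneva | 182 ; Izmir | 389 ; Lima | 825

Partition flights by dest; compute MIN(price) within each group.
  Edinburgh: ids {3, 7, 27} → MIN(price)=83
  Geneva: ids {8, 10, 22, 34} → MIN(price)=182
  Izmir: ids {14, 25} → MIN(price)=389
  Lima: ids {5, 18} → MIN(price)=825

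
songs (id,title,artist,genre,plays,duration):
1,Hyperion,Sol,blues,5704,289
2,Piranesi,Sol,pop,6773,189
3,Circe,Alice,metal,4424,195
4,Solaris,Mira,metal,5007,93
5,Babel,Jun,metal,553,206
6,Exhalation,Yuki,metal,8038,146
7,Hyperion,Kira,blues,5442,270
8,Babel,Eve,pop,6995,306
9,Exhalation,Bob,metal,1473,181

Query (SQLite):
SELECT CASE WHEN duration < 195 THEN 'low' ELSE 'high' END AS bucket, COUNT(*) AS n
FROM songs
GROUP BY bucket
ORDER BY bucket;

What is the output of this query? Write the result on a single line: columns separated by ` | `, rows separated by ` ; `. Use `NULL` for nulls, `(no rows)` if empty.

Bucket rows by duration < 195 → 'low' else 'high'; count each bucket.

high | 5 ; low | 4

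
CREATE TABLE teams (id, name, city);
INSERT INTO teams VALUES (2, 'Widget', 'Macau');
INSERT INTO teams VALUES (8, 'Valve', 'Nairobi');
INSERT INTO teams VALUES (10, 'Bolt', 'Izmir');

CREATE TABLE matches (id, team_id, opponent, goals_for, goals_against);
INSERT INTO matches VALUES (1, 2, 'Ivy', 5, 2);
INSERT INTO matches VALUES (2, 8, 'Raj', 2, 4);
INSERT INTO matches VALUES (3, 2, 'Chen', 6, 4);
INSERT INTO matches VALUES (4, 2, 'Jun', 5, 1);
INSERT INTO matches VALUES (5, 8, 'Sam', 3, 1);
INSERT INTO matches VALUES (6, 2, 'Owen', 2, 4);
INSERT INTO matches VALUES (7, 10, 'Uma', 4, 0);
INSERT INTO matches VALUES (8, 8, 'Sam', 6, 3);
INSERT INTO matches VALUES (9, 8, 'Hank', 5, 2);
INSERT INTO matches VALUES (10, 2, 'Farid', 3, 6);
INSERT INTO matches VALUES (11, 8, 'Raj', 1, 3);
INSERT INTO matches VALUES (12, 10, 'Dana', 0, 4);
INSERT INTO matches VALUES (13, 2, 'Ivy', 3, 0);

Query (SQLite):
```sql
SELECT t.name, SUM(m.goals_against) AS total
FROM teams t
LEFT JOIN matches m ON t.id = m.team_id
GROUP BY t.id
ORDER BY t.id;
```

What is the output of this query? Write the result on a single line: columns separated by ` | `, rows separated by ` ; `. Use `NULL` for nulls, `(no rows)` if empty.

LEFT JOIN keeps every teams row; unmatched ones get NULL for matches columns.
Group by teams.id and compute SUM(m.goals_against). SUM over an all-NULL group is NULL.
  2: ids {1, 3, 4, 6, 10, 13} → SUM(m.goals_against)=17
  8: ids {2, 5, 8, 9, 11} → SUM(m.goals_against)=13
  10: ids {7, 12} → SUM(m.goals_against)=4

Widget | 17 ; Valve | 13 ; Bolt | 4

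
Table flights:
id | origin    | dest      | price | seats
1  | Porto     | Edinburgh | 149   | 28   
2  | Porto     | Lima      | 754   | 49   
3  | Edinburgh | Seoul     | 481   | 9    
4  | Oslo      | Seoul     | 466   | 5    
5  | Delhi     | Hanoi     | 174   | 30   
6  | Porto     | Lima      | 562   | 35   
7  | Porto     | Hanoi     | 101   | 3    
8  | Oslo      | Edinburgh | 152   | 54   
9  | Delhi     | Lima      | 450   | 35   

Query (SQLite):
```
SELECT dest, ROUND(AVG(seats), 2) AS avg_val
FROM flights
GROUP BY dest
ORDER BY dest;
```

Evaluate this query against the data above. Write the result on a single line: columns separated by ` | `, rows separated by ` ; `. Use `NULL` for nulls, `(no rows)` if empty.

Edinburgh | 41 ; Hanoi | 16.5 ; Lima | 39.67 ; Seoul | 7

Partition flights by dest; compute ROUND(AVG(seats), 2) within each group.
  Edinburgh: ids {1, 8} → ROUND(AVG(seats), 2)=41
  Hanoi: ids {5, 7} → ROUND(AVG(seats), 2)=16.5
  Lima: ids {2, 6, 9} → ROUND(AVG(seats), 2)=39.67
  Seoul: ids {3, 4} → ROUND(AVG(seats), 2)=7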